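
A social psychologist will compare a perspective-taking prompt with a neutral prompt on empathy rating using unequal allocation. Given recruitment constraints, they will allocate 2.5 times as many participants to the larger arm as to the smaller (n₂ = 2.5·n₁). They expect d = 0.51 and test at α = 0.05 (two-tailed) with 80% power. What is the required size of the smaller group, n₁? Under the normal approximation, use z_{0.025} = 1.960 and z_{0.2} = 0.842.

n₁ = 43

With allocation ratio k = n₂/n₁ = 2.5, Var(x̄₁−x̄₂) = σ²(1/n₁ + 1/(k·n₁)) = σ²·(k+1)/(k·n₁).
So n₁ = (1 + 1/k)·((z_{α/2} + z_β)/d)² = 1.400 × (2.802/0.51)².
n₁ = 1.400 × 30.19 = 42.3.
Round up: n₁ = 43, giving n₂ = ⌈2.5 × 43⌉ = ⌈107.5⌉ = 108.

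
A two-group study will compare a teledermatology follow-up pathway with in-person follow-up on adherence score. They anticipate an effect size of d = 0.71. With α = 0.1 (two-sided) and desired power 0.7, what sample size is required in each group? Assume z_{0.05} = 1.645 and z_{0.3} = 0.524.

For two independent groups with equal n: n = 2·((z_{α/2} + z_β) / d)².
z_{α/2} + z_β = 1.645 + 0.524 = 2.169.
n = 2 × (2.169 / 0.71)² = 2 × 3.055² = 2 × 9.33 = 18.7.
Round up to the next whole participant.

n = 19 per group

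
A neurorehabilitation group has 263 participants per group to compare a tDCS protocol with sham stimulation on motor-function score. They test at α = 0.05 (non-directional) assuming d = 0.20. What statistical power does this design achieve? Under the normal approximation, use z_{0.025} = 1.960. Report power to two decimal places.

For two equal groups, power = Φ(d·√(n/2) − z_{α/2}).
d·√(n/2) = 0.20 × √(263/2) = 0.20 × 11.467 = 2.293.
z_β = 2.293 − 1.960 = 0.333.
Power = Φ(0.333) = 0.631.

power ≈ 0.63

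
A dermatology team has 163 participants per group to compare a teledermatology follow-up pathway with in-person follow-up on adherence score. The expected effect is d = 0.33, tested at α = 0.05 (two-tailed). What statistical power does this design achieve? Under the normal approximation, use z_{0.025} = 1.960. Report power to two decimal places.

power ≈ 0.85

For two equal groups, power = Φ(d·√(n/2) − z_{α/2}).
d·√(n/2) = 0.33 × √(163/2) = 0.33 × 9.028 = 2.979.
z_β = 2.979 − 1.960 = 1.019.
Power = Φ(1.019) = 0.846.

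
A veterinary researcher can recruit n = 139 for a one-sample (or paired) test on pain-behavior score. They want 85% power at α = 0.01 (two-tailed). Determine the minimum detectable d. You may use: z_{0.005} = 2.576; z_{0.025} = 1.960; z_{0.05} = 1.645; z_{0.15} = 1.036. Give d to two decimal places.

d_min ≈ 0.31

For a single sample (or paired design) of n = 139: d_min = (z_{α/2} + z_β)/√n.
z-sum = 2.576 + 1.036 = 3.612.
d_min = 3.612 / √139 = 3.612 / 11.790 = 0.306.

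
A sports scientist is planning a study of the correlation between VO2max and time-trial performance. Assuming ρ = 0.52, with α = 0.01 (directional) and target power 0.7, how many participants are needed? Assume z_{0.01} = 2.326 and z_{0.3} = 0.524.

Fisher's z: C = ½·ln((1+r)/(1−r)) = ½·ln(3.1667) = 0.5763.
n = ((z_{α} + z_β)/C)² + 3.
(2.326 + 0.524) / 0.5763 = 2.850 / 0.5763 = 4.945.
n = 4.945² + 3 = 24.46 + 3 = 27.5.
Round up.

n = 28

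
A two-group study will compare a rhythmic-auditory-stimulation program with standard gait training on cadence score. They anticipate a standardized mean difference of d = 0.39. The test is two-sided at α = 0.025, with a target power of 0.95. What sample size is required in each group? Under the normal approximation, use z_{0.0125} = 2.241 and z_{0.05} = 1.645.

For two independent groups with equal n: n = 2·((z_{α/2} + z_β) / d)².
z_{α/2} + z_β = 2.241 + 1.645 = 3.886.
n = 2 × (3.886 / 0.39)² = 2 × 9.964² = 2 × 99.28 = 198.6.
Round up to the next whole participant.

n = 199 per group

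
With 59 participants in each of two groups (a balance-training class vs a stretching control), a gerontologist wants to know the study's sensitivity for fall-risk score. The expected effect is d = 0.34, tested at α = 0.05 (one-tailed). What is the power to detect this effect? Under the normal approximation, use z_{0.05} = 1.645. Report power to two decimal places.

power ≈ 0.58

For two equal groups, power = Φ(d·√(n/2) − z_{α}).
d·√(n/2) = 0.34 × √(59/2) = 0.34 × 5.431 = 1.847.
z_β = 1.847 − 1.645 = 0.202.
Power = Φ(0.202) = 0.580.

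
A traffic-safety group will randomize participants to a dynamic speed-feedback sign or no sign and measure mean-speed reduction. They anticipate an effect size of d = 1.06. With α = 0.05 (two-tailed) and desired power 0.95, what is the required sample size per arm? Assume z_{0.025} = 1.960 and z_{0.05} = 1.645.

For two independent groups with equal n: n = 2·((z_{α/2} + z_β) / d)².
z_{α/2} + z_β = 1.960 + 1.645 = 3.605.
n = 2 × (3.605 / 1.06)² = 2 × 3.401² = 2 × 11.57 = 23.1.
Round up to the next whole participant.

n = 24 per group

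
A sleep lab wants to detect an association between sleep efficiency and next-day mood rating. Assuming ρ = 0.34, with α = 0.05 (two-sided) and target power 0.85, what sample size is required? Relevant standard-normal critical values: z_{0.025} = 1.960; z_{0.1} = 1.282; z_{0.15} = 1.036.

Fisher's z: C = ½·ln((1+r)/(1−r)) = ½·ln(2.0303) = 0.3541.
n = ((z_{α/2} + z_β)/C)² + 3.
(1.960 + 1.036) / 0.3541 = 2.996 / 0.3541 = 8.461.
n = 8.461² + 3 = 71.59 + 3 = 74.6.
Round up.

n = 75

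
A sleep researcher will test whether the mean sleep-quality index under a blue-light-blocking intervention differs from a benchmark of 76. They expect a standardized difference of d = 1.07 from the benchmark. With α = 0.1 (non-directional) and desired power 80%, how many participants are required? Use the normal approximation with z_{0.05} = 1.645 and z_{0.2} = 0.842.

For a one-sample test: n = ((z_{α/2} + z_β) / d)².
z_{α/2} + z_β = 1.645 + 0.842 = 2.487.
n = (2.487 / 1.07)² = 2.324² = 5.40.
Round up.

n = 6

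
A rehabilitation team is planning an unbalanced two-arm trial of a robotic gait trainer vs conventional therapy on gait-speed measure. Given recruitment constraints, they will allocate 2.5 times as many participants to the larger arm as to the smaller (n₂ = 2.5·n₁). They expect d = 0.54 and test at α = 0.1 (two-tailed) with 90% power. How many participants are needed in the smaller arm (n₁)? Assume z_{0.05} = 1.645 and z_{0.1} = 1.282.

n₁ = 42

With allocation ratio k = n₂/n₁ = 2.5, Var(x̄₁−x̄₂) = σ²(1/n₁ + 1/(k·n₁)) = σ²·(k+1)/(k·n₁).
So n₁ = (1 + 1/k)·((z_{α/2} + z_β)/d)² = 1.400 × (2.927/0.54)².
n₁ = 1.400 × 29.38 = 41.1.
Round up: n₁ = 42, giving n₂ = 2.5 × 42 = 105.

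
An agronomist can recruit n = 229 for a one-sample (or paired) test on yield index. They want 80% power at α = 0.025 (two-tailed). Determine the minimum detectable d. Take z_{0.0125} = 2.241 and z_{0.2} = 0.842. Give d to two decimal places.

d_min ≈ 0.20

For a single sample (or paired design) of n = 229: d_min = (z_{α/2} + z_β)/√n.
z-sum = 2.241 + 0.842 = 3.083.
d_min = 3.083 / √229 = 3.083 / 15.133 = 0.204.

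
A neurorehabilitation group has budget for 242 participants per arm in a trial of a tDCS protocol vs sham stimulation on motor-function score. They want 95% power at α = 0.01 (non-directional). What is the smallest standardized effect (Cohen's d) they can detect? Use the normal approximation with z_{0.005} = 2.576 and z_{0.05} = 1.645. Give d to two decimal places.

d_min ≈ 0.38

For two independent groups of n = 242 each: d_min = (z_{α/2} + z_β)·√(2/n).
z-sum = 2.576 + 1.645 = 4.221.
d_min = 4.221 × √(2/242) = 4.221 × 0.0909 = 0.384.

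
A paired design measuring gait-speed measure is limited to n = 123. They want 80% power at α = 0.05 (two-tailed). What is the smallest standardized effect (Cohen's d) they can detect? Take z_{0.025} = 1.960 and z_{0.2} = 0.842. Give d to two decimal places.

For a single sample (or paired design) of n = 123: d_min = (z_{α/2} + z_β)/√n.
z-sum = 1.960 + 0.842 = 2.802.
d_min = 2.802 / √123 = 2.802 / 11.091 = 0.253.

d_min ≈ 0.25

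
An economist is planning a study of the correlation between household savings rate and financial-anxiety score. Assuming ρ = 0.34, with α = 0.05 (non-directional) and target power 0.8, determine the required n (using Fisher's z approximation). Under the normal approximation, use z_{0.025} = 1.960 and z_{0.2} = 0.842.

n = 66

Fisher's z: C = ½·ln((1+r)/(1−r)) = ½·ln(2.0303) = 0.3541.
n = ((z_{α/2} + z_β)/C)² + 3.
(1.960 + 0.842) / 0.3541 = 2.802 / 0.3541 = 7.913.
n = 7.913² + 3 = 62.62 + 3 = 65.6.
Round up.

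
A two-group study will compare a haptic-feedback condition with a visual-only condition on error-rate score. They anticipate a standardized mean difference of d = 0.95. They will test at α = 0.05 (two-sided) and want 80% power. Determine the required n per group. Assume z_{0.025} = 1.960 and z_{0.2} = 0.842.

For two independent groups with equal n: n = 2·((z_{α/2} + z_β) / d)².
z_{α/2} + z_β = 1.960 + 0.842 = 2.802.
n = 2 × (2.802 / 0.95)² = 2 × 2.949² = 2 × 8.70 = 17.4.
Round up to the next whole participant.

n = 18 per group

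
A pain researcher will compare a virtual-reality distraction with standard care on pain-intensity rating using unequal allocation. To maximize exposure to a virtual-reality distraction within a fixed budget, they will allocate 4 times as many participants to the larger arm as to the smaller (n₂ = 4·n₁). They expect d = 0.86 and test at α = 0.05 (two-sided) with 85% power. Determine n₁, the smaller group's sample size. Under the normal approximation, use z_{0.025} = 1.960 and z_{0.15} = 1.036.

With allocation ratio k = n₂/n₁ = 4, Var(x̄₁−x̄₂) = σ²(1/n₁ + 1/(k·n₁)) = σ²·(k+1)/(k·n₁).
So n₁ = (1 + 1/k)·((z_{α/2} + z_β)/d)² = 1.250 × (2.996/0.86)².
n₁ = 1.250 × 12.14 = 15.2.
Round up: n₁ = 16, giving n₂ = 4 × 16 = 64.

n₁ = 16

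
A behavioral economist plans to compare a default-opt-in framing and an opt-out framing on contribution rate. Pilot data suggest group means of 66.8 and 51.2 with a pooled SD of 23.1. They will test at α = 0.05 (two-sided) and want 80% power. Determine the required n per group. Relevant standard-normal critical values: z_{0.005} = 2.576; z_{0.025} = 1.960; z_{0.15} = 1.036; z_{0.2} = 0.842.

n = 35 per group

Cohen's d = |M₁ − M₂| / SD_pooled = |66.8 − 51.2| / 23.1 = 15.6 / 23.1 = 0.675.
For two independent groups with equal n: n = 2·((z_{α/2} + z_β) / d)².
z_{α/2} + z_β = 1.960 + 0.842 = 2.802.
n = 2 × (2.802 / 0.675)² = 2 × 4.151² = 2 × 17.23 = 34.5.
Round up to the next whole participant.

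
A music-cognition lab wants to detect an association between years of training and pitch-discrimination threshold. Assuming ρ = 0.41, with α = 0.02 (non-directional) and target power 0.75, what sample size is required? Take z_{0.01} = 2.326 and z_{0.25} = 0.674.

Fisher's z: C = ½·ln((1+r)/(1−r)) = ½·ln(2.3898) = 0.4356.
n = ((z_{α/2} + z_β)/C)² + 3.
(2.326 + 0.674) / 0.4356 = 3.000 / 0.4356 = 6.887.
n = 6.887² + 3 = 47.43 + 3 = 50.4.
Round up.

n = 51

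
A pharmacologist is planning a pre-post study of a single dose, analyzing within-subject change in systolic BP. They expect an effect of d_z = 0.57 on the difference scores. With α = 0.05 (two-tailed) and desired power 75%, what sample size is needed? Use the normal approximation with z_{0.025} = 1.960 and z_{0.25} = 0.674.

n = 22 pairs

For a paired (one-sample on differences) test: n = ((z_{α/2} + z_β) / d)².
z_{α/2} + z_β = 1.960 + 0.674 = 2.634.
n = (2.634 / 0.57)² = 4.621² = 21.35.
Round up.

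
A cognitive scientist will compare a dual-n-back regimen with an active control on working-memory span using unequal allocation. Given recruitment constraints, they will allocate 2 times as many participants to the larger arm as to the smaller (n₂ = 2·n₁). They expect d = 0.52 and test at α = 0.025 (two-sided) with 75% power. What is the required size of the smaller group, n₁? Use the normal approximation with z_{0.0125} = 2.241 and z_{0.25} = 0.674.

With allocation ratio k = n₂/n₁ = 2, Var(x̄₁−x̄₂) = σ²(1/n₁ + 1/(k·n₁)) = σ²·(k+1)/(k·n₁).
So n₁ = (1 + 1/k)·((z_{α/2} + z_β)/d)² = 1.500 × (2.915/0.52)².
n₁ = 1.500 × 31.42 = 47.1.
Round up: n₁ = 48, giving n₂ = 2 × 48 = 96.

n₁ = 48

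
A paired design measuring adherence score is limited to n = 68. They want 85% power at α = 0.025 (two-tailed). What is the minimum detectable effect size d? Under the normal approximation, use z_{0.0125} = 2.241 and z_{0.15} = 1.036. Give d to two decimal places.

d_min ≈ 0.40

For a single sample (or paired design) of n = 68: d_min = (z_{α/2} + z_β)/√n.
z-sum = 2.241 + 1.036 = 3.277.
d_min = 3.277 / √68 = 3.277 / 8.246 = 0.397.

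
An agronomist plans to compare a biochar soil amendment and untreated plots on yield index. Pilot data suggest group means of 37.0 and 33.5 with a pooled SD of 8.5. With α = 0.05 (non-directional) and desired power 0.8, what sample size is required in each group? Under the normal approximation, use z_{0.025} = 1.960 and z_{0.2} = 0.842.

Cohen's d = |M₁ − M₂| / SD_pooled = |37.0 − 33.5| / 8.5 = 3.5 / 8.5 = 0.412.
For two independent groups with equal n: n = 2·((z_{α/2} + z_β) / d)².
z_{α/2} + z_β = 1.960 + 0.842 = 2.802.
n = 2 × (2.802 / 0.412)² = 2 × 6.801² = 2 × 46.25 = 92.5.
Round up to the next whole participant.

n = 93 per group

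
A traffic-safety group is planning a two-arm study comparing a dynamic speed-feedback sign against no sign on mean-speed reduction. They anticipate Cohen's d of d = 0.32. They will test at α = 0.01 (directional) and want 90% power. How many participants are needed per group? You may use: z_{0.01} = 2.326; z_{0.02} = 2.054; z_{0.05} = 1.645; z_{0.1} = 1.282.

n = 255 per group

For two independent groups with equal n: n = 2·((z_{α} + z_β) / d)².
z_{α} + z_β = 2.326 + 1.282 = 3.608.
n = 2 × (3.608 / 0.32)² = 2 × 11.275² = 2 × 127.13 = 254.3.
Round up to the next whole participant.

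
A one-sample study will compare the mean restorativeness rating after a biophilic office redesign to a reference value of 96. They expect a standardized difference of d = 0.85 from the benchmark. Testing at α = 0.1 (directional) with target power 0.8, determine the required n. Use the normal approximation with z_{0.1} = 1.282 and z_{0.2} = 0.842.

n = 7

For a one-sample test: n = ((z_{α} + z_β) / d)².
z_{α} + z_β = 1.282 + 0.842 = 2.124.
n = (2.124 / 0.85)² = 2.499² = 6.24.
Round up.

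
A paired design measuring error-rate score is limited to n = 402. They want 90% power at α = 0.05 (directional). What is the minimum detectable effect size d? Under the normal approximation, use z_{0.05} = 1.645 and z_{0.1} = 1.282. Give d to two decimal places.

For a single sample (or paired design) of n = 402: d_min = (z_{α} + z_β)/√n.
z-sum = 1.645 + 1.282 = 2.927.
d_min = 2.927 / √402 = 2.927 / 20.050 = 0.146.

d_min ≈ 0.15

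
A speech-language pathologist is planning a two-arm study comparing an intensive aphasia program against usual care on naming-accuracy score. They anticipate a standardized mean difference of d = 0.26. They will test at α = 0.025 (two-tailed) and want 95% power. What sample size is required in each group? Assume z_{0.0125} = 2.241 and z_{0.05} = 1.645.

For two independent groups with equal n: n = 2·((z_{α/2} + z_β) / d)².
z_{α/2} + z_β = 2.241 + 1.645 = 3.886.
n = 2 × (3.886 / 0.26)² = 2 × 14.946² = 2 × 223.39 = 446.8.
Round up to the next whole participant.

n = 447 per group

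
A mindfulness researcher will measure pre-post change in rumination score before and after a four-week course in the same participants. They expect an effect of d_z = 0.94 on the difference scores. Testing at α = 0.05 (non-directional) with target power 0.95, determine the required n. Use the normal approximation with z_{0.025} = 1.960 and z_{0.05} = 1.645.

n = 15 pairs

For a paired (one-sample on differences) test: n = ((z_{α/2} + z_β) / d)².
z_{α/2} + z_β = 1.960 + 1.645 = 3.605.
n = (3.605 / 0.94)² = 3.835² = 14.71.
Round up.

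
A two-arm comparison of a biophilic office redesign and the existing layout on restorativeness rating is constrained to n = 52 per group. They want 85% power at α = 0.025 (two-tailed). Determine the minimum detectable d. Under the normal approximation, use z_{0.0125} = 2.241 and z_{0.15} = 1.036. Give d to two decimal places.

d_min ≈ 0.64

For two independent groups of n = 52 each: d_min = (z_{α/2} + z_β)·√(2/n).
z-sum = 2.241 + 1.036 = 3.277.
d_min = 3.277 × √(2/52) = 3.277 × 0.1961 = 0.643.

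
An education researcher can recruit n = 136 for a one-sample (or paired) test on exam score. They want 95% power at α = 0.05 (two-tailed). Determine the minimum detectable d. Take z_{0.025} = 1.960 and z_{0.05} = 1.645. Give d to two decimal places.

For a single sample (or paired design) of n = 136: d_min = (z_{α/2} + z_β)/√n.
z-sum = 1.960 + 1.645 = 3.605.
d_min = 3.605 / √136 = 3.605 / 11.662 = 0.309.

d_min ≈ 0.31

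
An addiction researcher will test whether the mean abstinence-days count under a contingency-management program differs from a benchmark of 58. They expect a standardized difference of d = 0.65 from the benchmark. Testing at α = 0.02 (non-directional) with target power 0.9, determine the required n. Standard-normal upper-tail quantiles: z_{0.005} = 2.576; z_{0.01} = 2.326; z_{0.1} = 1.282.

n = 31

For a one-sample test: n = ((z_{α/2} + z_β) / d)².
z_{α/2} + z_β = 2.326 + 1.282 = 3.608.
n = (3.608 / 0.65)² = 5.551² = 30.81.
Round up.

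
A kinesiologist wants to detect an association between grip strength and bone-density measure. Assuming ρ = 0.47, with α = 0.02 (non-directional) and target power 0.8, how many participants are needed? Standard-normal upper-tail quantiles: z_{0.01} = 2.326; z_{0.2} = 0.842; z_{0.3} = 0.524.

Fisher's z: C = ½·ln((1+r)/(1−r)) = ½·ln(2.7736) = 0.5101.
n = ((z_{α/2} + z_β)/C)² + 3.
(2.326 + 0.842) / 0.5101 = 3.168 / 0.5101 = 6.211.
n = 6.211² + 3 = 38.57 + 3 = 41.6.
Round up.

n = 42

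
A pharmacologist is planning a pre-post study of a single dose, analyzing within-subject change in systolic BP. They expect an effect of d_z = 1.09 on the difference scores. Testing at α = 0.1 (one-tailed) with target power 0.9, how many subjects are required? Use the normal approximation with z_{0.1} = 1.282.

For a paired (one-sample on differences) test: n = ((z_{α} + z_β) / d)².
z_{α} + z_β = 1.282 + 1.282 = 2.564.
n = (2.564 / 1.09)² = 2.352² = 5.53.
Round up.

n = 6 pairs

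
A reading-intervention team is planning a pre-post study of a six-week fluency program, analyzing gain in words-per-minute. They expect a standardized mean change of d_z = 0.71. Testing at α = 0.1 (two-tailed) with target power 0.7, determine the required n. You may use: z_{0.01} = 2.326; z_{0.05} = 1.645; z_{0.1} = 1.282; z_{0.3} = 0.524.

n = 10 pairs

For a paired (one-sample on differences) test: n = ((z_{α/2} + z_β) / d)².
z_{α/2} + z_β = 1.645 + 0.524 = 2.169.
n = (2.169 / 0.71)² = 3.055² = 9.33.
Round up.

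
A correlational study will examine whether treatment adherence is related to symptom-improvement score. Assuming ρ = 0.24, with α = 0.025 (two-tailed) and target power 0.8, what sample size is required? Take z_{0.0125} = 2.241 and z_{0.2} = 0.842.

Fisher's z: C = ½·ln((1+r)/(1−r)) = ½·ln(1.6316) = 0.2448.
n = ((z_{α/2} + z_β)/C)² + 3.
(2.241 + 0.842) / 0.2448 = 3.083 / 0.2448 = 12.594.
n = 12.594² + 3 = 158.61 + 3 = 161.6.
Round up.

n = 162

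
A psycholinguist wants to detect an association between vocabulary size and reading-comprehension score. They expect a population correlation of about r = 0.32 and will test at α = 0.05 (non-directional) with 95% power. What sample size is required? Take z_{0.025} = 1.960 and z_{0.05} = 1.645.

n = 122

Fisher's z: C = ½·ln((1+r)/(1−r)) = ½·ln(1.9412) = 0.3316.
n = ((z_{α/2} + z_β)/C)² + 3.
(1.960 + 1.645) / 0.3316 = 3.605 / 0.3316 = 10.872.
n = 10.872² + 3 = 118.19 + 3 = 121.2.
Round up.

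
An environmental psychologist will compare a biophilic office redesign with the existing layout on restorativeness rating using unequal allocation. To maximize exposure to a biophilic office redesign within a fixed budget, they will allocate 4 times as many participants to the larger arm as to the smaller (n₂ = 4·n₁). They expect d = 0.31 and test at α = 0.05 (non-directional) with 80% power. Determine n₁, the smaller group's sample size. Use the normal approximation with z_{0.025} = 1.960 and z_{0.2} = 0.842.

With allocation ratio k = n₂/n₁ = 4, Var(x̄₁−x̄₂) = σ²(1/n₁ + 1/(k·n₁)) = σ²·(k+1)/(k·n₁).
So n₁ = (1 + 1/k)·((z_{α/2} + z_β)/d)² = 1.250 × (2.802/0.31)².
n₁ = 1.250 × 81.70 = 102.1.
Round up: n₁ = 103, giving n₂ = 4 × 103 = 412.

n₁ = 103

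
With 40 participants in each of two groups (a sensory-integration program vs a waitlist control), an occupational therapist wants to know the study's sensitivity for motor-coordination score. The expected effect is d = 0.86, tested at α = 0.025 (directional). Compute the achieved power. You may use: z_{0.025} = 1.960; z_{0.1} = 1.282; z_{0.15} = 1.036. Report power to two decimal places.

For two equal groups, power = Φ(d·√(n/2) − z_{α}).
d·√(n/2) = 0.86 × √(40/2) = 0.86 × 4.472 = 3.846.
z_β = 3.846 − 1.960 = 1.886.
Power = Φ(1.886) = 0.970.

power ≈ 0.97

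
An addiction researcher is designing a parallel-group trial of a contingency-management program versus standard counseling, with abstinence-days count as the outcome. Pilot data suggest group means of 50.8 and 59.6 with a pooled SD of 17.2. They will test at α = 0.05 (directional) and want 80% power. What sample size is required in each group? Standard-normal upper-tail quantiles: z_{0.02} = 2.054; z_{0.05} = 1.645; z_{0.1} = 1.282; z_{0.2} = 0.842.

Cohen's d = |M₁ − M₂| / SD_pooled = |50.8 − 59.6| / 17.2 = 8.8 / 17.2 = 0.512.
For two independent groups with equal n: n = 2·((z_{α} + z_β) / d)².
z_{α} + z_β = 1.645 + 0.842 = 2.487.
n = 2 × (2.487 / 0.512)² = 2 × 4.857² = 2 × 23.59 = 47.2.
Round up to the next whole participant.

n = 48 per group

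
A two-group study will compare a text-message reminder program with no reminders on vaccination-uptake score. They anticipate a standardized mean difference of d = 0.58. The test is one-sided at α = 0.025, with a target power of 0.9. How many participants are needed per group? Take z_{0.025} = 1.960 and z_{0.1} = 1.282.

n = 63 per group

For two independent groups with equal n: n = 2·((z_{α} + z_β) / d)².
z_{α} + z_β = 1.960 + 1.282 = 3.242.
n = 2 × (3.242 / 0.58)² = 2 × 5.590² = 2 × 31.24 = 62.5.
Round up to the next whole participant.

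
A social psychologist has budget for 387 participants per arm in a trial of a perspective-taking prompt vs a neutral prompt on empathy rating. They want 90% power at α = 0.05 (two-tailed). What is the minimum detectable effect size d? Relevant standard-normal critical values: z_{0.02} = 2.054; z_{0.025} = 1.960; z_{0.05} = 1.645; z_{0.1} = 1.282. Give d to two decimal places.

For two independent groups of n = 387 each: d_min = (z_{α/2} + z_β)·√(2/n).
z-sum = 1.960 + 1.282 = 3.242.
d_min = 3.242 × √(2/387) = 3.242 × 0.0719 = 0.233.

d_min ≈ 0.23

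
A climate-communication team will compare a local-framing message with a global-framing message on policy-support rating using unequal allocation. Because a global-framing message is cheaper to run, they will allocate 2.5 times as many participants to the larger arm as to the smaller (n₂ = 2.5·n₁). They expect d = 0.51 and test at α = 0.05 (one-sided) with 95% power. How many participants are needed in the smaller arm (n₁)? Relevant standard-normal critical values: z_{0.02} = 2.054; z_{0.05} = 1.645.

With allocation ratio k = n₂/n₁ = 2.5, Var(x̄₁−x̄₂) = σ²(1/n₁ + 1/(k·n₁)) = σ²·(k+1)/(k·n₁).
So n₁ = (1 + 1/k)·((z_{α} + z_β)/d)² = 1.400 × (3.290/0.51)².
n₁ = 1.400 × 41.62 = 58.3.
Round up: n₁ = 59, giving n₂ = ⌈2.5 × 59⌉ = ⌈147.5⌉ = 148.

n₁ = 59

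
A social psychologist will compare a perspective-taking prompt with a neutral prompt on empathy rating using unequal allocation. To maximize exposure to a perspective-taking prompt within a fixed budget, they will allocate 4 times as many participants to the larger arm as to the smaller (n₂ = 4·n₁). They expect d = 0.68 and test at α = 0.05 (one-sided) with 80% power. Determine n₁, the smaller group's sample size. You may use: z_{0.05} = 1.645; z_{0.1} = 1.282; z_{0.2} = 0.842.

n₁ = 17

With allocation ratio k = n₂/n₁ = 4, Var(x̄₁−x̄₂) = σ²(1/n₁ + 1/(k·n₁)) = σ²·(k+1)/(k·n₁).
So n₁ = (1 + 1/k)·((z_{α} + z_β)/d)² = 1.250 × (2.487/0.68)².
n₁ = 1.250 × 13.38 = 16.7.
Round up: n₁ = 17, giving n₂ = 4 × 17 = 68.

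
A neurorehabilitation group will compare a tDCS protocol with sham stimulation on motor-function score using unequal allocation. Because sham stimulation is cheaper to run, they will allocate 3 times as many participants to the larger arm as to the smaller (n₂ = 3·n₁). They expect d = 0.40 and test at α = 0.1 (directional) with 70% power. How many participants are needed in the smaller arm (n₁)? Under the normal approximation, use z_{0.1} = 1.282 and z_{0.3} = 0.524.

n₁ = 28

With allocation ratio k = n₂/n₁ = 3, Var(x̄₁−x̄₂) = σ²(1/n₁ + 1/(k·n₁)) = σ²·(k+1)/(k·n₁).
So n₁ = (1 + 1/k)·((z_{α} + z_β)/d)² = 1.333 × (1.806/0.40)².
n₁ = 1.333 × 20.39 = 27.2.
Round up: n₁ = 28, giving n₂ = 3 × 28 = 84.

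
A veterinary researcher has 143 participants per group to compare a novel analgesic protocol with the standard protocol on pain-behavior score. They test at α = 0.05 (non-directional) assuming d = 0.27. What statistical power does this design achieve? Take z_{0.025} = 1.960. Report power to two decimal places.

For two equal groups, power = Φ(d·√(n/2) − z_{α/2}).
d·√(n/2) = 0.27 × √(143/2) = 0.27 × 8.456 = 2.283.
z_β = 2.283 − 1.960 = 0.323.
Power = Φ(0.323) = 0.627.

power ≈ 0.63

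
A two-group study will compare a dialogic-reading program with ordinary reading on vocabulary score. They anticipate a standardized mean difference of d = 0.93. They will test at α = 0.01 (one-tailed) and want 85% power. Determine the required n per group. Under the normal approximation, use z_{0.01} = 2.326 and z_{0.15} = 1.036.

n = 27 per group

For two independent groups with equal n: n = 2·((z_{α} + z_β) / d)².
z_{α} + z_β = 2.326 + 1.036 = 3.362.
n = 2 × (3.362 / 0.93)² = 2 × 3.615² = 2 × 13.07 = 26.1.
Round up to the next whole participant.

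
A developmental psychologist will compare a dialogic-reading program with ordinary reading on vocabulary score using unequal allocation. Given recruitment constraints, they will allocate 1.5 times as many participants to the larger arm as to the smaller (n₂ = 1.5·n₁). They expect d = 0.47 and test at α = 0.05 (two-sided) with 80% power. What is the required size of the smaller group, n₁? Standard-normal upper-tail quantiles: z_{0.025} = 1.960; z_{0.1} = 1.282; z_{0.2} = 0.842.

n₁ = 60

With allocation ratio k = n₂/n₁ = 1.5, Var(x̄₁−x̄₂) = σ²(1/n₁ + 1/(k·n₁)) = σ²·(k+1)/(k·n₁).
So n₁ = (1 + 1/k)·((z_{α/2} + z_β)/d)² = 1.667 × (2.802/0.47)².
n₁ = 1.667 × 35.54 = 59.2.
Round up: n₁ = 60, giving n₂ = 1.5 × 60 = 90.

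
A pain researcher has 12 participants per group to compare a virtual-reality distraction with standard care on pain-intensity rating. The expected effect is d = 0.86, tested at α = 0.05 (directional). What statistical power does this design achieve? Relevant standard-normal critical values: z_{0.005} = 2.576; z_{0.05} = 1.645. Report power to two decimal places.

power ≈ 0.68

For two equal groups, power = Φ(d·√(n/2) − z_{α}).
d·√(n/2) = 0.86 × √(12/2) = 0.86 × 2.449 = 2.107.
z_β = 2.107 − 1.645 = 0.462.
Power = Φ(0.462) = 0.678.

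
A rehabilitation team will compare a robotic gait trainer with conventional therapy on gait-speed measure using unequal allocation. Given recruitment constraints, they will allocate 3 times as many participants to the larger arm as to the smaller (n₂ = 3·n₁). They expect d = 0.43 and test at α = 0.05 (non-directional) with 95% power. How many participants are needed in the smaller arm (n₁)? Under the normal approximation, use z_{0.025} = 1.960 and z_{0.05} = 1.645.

With allocation ratio k = n₂/n₁ = 3, Var(x̄₁−x̄₂) = σ²(1/n₁ + 1/(k·n₁)) = σ²·(k+1)/(k·n₁).
So n₁ = (1 + 1/k)·((z_{α/2} + z_β)/d)² = 1.333 × (3.605/0.43)².
n₁ = 1.333 × 70.29 = 93.7.
Round up: n₁ = 94, giving n₂ = 3 × 94 = 282.

n₁ = 94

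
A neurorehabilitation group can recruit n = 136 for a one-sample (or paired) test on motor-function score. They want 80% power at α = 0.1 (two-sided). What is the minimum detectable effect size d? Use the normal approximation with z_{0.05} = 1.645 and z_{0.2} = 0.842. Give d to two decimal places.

For a single sample (or paired design) of n = 136: d_min = (z_{α/2} + z_β)/√n.
z-sum = 1.645 + 0.842 = 2.487.
d_min = 2.487 / √136 = 2.487 / 11.662 = 0.213.

d_min ≈ 0.21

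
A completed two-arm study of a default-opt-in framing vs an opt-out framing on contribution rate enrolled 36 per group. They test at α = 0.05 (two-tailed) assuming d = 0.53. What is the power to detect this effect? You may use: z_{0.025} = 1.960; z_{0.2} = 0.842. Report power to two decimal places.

For two equal groups, power = Φ(d·√(n/2) − z_{α/2}).
d·√(n/2) = 0.53 × √(36/2) = 0.53 × 4.243 = 2.249.
z_β = 2.249 − 1.960 = 0.289.
Power = Φ(0.289) = 0.614.

power ≈ 0.61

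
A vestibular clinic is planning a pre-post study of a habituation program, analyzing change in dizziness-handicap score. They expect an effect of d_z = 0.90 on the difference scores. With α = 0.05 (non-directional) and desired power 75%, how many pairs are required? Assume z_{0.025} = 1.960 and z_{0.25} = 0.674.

n = 9 pairs

For a paired (one-sample on differences) test: n = ((z_{α/2} + z_β) / d)².
z_{α/2} + z_β = 1.960 + 0.674 = 2.634.
n = (2.634 / 0.90)² = 2.927² = 8.57.
Round up.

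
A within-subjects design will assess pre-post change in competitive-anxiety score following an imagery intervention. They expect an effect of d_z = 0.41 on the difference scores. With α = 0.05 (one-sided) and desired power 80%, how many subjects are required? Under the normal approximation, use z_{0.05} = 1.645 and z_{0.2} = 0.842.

n = 37 pairs

For a paired (one-sample on differences) test: n = ((z_{α} + z_β) / d)².
z_{α} + z_β = 1.645 + 0.842 = 2.487.
n = (2.487 / 0.41)² = 6.066² = 36.79.
Round up.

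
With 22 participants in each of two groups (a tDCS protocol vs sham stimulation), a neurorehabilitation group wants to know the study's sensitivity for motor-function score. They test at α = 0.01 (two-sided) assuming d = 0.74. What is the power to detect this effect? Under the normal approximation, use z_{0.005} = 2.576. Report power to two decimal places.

power ≈ 0.45

For two equal groups, power = Φ(d·√(n/2) − z_{α/2}).
d·√(n/2) = 0.74 × √(22/2) = 0.74 × 3.317 = 2.454.
z_β = 2.454 − 2.576 = -0.122.
Power = Φ(-0.122) = 0.452.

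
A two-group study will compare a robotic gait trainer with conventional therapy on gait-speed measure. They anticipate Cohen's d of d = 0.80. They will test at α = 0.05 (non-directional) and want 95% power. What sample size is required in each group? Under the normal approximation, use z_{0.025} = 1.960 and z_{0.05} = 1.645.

n = 41 per group

For two independent groups with equal n: n = 2·((z_{α/2} + z_β) / d)².
z_{α/2} + z_β = 1.960 + 1.645 = 3.605.
n = 2 × (3.605 / 0.80)² = 2 × 4.506² = 2 × 20.31 = 40.6.
Round up to the next whole participant.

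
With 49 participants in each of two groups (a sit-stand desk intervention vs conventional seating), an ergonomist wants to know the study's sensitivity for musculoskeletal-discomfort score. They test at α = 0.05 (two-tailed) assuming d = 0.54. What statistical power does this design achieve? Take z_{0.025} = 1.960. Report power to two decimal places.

For two equal groups, power = Φ(d·√(n/2) − z_{α/2}).
d·√(n/2) = 0.54 × √(49/2) = 0.54 × 4.950 = 2.673.
z_β = 2.673 − 1.960 = 0.713.
Power = Φ(0.713) = 0.762.

power ≈ 0.76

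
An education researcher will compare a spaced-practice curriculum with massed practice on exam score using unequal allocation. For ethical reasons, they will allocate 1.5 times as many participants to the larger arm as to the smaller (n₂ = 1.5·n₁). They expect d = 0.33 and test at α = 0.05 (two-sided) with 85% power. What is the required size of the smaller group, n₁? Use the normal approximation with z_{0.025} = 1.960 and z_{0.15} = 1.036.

n₁ = 138

With allocation ratio k = n₂/n₁ = 1.5, Var(x̄₁−x̄₂) = σ²(1/n₁ + 1/(k·n₁)) = σ²·(k+1)/(k·n₁).
So n₁ = (1 + 1/k)·((z_{α/2} + z_β)/d)² = 1.667 × (2.996/0.33)².
n₁ = 1.667 × 82.42 = 137.4.
Round up: n₁ = 138, giving n₂ = 1.5 × 138 = 207.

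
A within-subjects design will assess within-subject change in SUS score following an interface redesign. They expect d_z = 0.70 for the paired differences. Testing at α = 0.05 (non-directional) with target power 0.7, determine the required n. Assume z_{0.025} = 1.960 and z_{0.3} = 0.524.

For a paired (one-sample on differences) test: n = ((z_{α/2} + z_β) / d)².
z_{α/2} + z_β = 1.960 + 0.524 = 2.484.
n = (2.484 / 0.70)² = 3.549² = 12.59.
Round up.

n = 13 pairs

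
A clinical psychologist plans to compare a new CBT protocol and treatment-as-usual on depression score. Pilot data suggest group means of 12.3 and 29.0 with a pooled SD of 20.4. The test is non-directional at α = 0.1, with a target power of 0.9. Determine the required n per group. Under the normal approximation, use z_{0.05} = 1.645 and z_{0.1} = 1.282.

n = 26 per group

Cohen's d = |M₁ − M₂| / SD_pooled = |12.3 − 29.0| / 20.4 = 16.7 / 20.4 = 0.819.
For two independent groups with equal n: n = 2·((z_{α/2} + z_β) / d)².
z_{α/2} + z_β = 1.645 + 1.282 = 2.927.
n = 2 × (2.927 / 0.819)² = 2 × 3.574² = 2 × 12.77 = 25.5.
Round up to the next whole participant.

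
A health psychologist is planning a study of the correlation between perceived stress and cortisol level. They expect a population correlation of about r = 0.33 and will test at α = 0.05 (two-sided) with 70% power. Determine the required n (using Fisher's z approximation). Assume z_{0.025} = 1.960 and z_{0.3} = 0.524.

n = 56

Fisher's z: C = ½·ln((1+r)/(1−r)) = ½·ln(1.9851) = 0.3428.
n = ((z_{α/2} + z_β)/C)² + 3.
(1.960 + 0.524) / 0.3428 = 2.484 / 0.3428 = 7.246.
n = 7.246² + 3 = 52.51 + 3 = 55.5.
Round up.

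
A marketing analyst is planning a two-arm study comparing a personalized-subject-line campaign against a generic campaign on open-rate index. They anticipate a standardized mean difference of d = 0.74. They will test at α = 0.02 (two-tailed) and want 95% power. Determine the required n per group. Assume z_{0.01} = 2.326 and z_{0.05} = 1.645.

For two independent groups with equal n: n = 2·((z_{α/2} + z_β) / d)².
z_{α/2} + z_β = 2.326 + 1.645 = 3.971.
n = 2 × (3.971 / 0.74)² = 2 × 5.366² = 2 × 28.80 = 57.6.
Round up to the next whole participant.

n = 58 per group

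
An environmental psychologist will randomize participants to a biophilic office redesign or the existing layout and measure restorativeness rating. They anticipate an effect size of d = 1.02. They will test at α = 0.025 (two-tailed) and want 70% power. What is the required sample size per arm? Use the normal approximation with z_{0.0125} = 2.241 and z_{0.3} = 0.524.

For two independent groups with equal n: n = 2·((z_{α/2} + z_β) / d)².
z_{α/2} + z_β = 2.241 + 0.524 = 2.765.
n = 2 × (2.765 / 1.02)² = 2 × 2.711² = 2 × 7.35 = 14.7.
Round up to the next whole participant.

n = 15 per group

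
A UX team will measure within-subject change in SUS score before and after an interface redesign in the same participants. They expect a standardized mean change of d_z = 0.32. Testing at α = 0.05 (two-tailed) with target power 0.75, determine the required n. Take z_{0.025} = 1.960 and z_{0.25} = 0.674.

n = 68 pairs

For a paired (one-sample on differences) test: n = ((z_{α/2} + z_β) / d)².
z_{α/2} + z_β = 1.960 + 0.674 = 2.634.
n = (2.634 / 0.32)² = 8.231² = 67.75.
Round up.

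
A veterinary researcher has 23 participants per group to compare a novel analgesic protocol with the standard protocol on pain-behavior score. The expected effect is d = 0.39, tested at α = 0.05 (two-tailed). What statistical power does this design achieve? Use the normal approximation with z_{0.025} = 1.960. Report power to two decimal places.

For two equal groups, power = Φ(d·√(n/2) − z_{α/2}).
d·√(n/2) = 0.39 × √(23/2) = 0.39 × 3.391 = 1.323.
z_β = 1.323 − 1.960 = -0.637.
Power = Φ(-0.637) = 0.262.

power ≈ 0.26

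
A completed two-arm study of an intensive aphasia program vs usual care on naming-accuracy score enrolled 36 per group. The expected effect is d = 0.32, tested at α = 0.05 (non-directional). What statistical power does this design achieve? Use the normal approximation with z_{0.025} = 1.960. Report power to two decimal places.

power ≈ 0.27

For two equal groups, power = Φ(d·√(n/2) − z_{α/2}).
d·√(n/2) = 0.32 × √(36/2) = 0.32 × 4.243 = 1.358.
z_β = 1.358 − 1.960 = -0.602.
Power = Φ(-0.602) = 0.273.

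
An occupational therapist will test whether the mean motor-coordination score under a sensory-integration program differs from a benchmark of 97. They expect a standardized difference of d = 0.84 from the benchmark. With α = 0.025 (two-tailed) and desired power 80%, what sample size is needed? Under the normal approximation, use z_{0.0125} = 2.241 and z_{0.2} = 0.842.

n = 14

For a one-sample test: n = ((z_{α/2} + z_β) / d)².
z_{α/2} + z_β = 2.241 + 0.842 = 3.083.
n = (3.083 / 0.84)² = 3.670² = 13.47.
Round up.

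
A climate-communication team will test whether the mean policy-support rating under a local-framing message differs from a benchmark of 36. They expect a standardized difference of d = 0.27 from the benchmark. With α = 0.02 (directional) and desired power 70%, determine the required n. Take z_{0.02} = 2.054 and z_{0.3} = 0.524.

n = 92

For a one-sample test: n = ((z_{α} + z_β) / d)².
z_{α} + z_β = 2.054 + 0.524 = 2.578.
n = (2.578 / 0.27)² = 9.548² = 91.17.
Round up.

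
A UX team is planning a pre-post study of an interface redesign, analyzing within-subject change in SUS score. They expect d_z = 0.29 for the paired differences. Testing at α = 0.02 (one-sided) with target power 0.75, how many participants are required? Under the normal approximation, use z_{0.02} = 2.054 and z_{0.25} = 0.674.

n = 89 pairs

For a paired (one-sample on differences) test: n = ((z_{α} + z_β) / d)².
z_{α} + z_β = 2.054 + 0.674 = 2.728.
n = (2.728 / 0.29)² = 9.407² = 88.49.
Round up.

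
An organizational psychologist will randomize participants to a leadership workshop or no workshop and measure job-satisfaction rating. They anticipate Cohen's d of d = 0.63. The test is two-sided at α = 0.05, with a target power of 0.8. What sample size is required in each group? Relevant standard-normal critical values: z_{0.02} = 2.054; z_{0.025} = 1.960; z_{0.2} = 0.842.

For two independent groups with equal n: n = 2·((z_{α/2} + z_β) / d)².
z_{α/2} + z_β = 1.960 + 0.842 = 2.802.
n = 2 × (2.802 / 0.63)² = 2 × 4.448² = 2 × 19.78 = 39.6.
Round up to the next whole participant.

n = 40 per group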